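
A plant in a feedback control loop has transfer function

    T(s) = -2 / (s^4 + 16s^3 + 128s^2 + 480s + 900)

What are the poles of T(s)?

s = -5 + 5j, -5 - 5j, -3 + 3j, -3 - 3j

The poles are the roots of the denominator s^4 + 16s^3 + 128s^2 + 480s + 900 = 0.
No real roots exist; factor into two real quadratics: (s^2 + 10s + 50)(s^2 + 6s + 18) = 0.
Each quadratic gives a conjugate pair via the quadratic formula.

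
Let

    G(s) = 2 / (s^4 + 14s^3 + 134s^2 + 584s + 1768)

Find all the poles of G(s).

s = -3 ± 5j, -4 ± 6j

The poles are the roots of the denominator s^4 + 14s^3 + 134s^2 + 584s + 1768 = 0.
No real roots exist; factor into two real quadratics: (s^2 + 6s + 34)(s^2 + 8s + 52) = 0.
Each quadratic gives a conjugate pair via the quadratic formula.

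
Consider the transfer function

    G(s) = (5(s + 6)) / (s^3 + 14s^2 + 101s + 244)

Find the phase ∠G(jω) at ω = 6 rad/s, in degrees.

∠G(j6) ≈ -78.69°

At s = j6: numerator = 30 + j30, denominator = -260 + j390.
∠G = ∠num − ∠den = 45° − (123.69°) = -78.69°.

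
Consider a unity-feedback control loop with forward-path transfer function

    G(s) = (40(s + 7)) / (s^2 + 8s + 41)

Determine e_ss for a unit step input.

e_ss = 0.1277

G(s) has no poles at the origin.
This is a Type 0 system. Kp = lim_{s→0} G(s) = 280/41.
e_ss = 1/(1 + Kp) = 1/(1 + 280/41) = 41/321 ≈ 0.1277.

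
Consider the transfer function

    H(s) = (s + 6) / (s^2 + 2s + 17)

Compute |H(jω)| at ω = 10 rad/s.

Substitute s = j10: numerator = 6 + j10, denominator = -83 + j20.
|H(j10)| = |6 + j10| / |-83 + j20| = 11.662 / 85.376 ≈ 0.1366.

|H(j10)| ≈ 0.1366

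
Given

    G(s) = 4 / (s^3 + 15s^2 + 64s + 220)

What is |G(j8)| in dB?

|G(j8)|_dB ≈ -45.3 dB

Substitute s = j8: numerator = 4, denominator = -740.
|G(j8)| = |4| / |-740| = 4 / 740 ≈ 0.005405.
In decibels: 20·log₁₀(0.005405) ≈ -45.3 dB.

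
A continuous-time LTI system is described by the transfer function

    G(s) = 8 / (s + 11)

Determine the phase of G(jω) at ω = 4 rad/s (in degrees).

∠G(j4) ≈ -19.98°

At s = j4: numerator = 8, denominator = 11 + j4.
∠G = ∠num − ∠den = 0° − (19.983°) = -19.98°.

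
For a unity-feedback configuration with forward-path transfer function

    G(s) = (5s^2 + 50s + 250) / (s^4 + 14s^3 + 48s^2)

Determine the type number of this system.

Factor s from the denominator: s^4 + 14s^3 + 48s^2 = s^2·(s^2 + 14s + 48).
There are 2 poles at the origin, so the system is Type 2.

Type 2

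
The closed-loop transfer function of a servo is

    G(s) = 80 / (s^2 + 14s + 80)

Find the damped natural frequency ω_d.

Comparing s^2 + 14s + 80 to s^2 + 2ζωₙs + ωₙ²: ωₙ = √80 ≈ 8.944 rad/s and ζ = 14/(2·√80) ≈ 0.7826.
ζωₙ = 14/2 = 7, so ω_d = ωₙ√(1−ζ²) = √(ωₙ² − (ζωₙ)²) = √(80 − 7²) = √31 ≈ 5.568 rad/s.

ω_d ≈ 5.568 rad/s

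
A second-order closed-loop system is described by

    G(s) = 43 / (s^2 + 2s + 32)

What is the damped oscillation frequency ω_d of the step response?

Comparing s^2 + 2s + 32 to s^2 + 2ζωₙs + ωₙ²: ωₙ = √32 ≈ 5.657 rad/s and ζ = 2/(2·√32) ≈ 0.1768.
ζωₙ = 2/2 = 1, so ω_d = ωₙ√(1−ζ²) = √(ωₙ² − (ζωₙ)²) = √(32 − 1²) = √31 ≈ 5.568 rad/s.

ω_d ≈ 5.568 rad/s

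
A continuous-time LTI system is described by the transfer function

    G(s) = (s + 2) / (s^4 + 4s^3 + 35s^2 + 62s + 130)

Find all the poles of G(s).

The poles are the roots of the denominator s^4 + 4s^3 + 35s^2 + 62s + 130 = 0.
No real roots exist; factor into two real quadratics: (s^2 + 2s + 26)(s^2 + 2s + 5) = 0.
Each quadratic gives a conjugate pair via the quadratic formula.

s = -1 + 5j, -1 - 5j, -1 + 2j, -1 - 2j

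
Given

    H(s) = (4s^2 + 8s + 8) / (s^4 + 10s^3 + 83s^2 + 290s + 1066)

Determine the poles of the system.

s = -1 ± 5j, -4 ± 5j

The poles are the roots of the denominator s^4 + 10s^3 + 83s^2 + 290s + 1066 = 0.
No real roots exist; factor into two real quadratics: (s^2 + 2s + 26)(s^2 + 8s + 41) = 0.
Each quadratic gives a conjugate pair via the quadratic formula.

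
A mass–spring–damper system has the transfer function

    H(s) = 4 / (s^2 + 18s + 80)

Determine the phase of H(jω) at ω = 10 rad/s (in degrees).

At s = j10: numerator = 4, denominator = -20 + j180.
∠H = ∠num − ∠den = 0° − (96.340°) = -96.34°.

∠H(j10) ≈ -96.34°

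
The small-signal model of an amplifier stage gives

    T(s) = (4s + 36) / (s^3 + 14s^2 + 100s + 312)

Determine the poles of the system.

s = -4 ± 6j, -6

The poles are the roots of the denominator s^3 + 14s^2 + 100s + 312 = 0.
Trying s = -6: the polynomial evaluates to 0, so (s + 6) is a factor.
Dividing out leaves s^2 + 8s + 52 = 0.
The quadratic formula then gives s = -4 ± 6j.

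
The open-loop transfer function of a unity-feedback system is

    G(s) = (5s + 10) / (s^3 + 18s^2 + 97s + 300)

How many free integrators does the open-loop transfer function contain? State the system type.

The denominator has no factor of s at the origin — no free integrator — so this is a Type 0 system.

Type 0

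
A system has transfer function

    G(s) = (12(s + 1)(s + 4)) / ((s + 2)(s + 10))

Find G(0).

G(0) = 12/5 ≈ 2.400

At s = 0 each factor (s + a) contributes a and each (s^2 + bs + c) contributes c.
G(0) = 12·(1) · (4) / ((2) · (10)) = 48/20 = 12/5.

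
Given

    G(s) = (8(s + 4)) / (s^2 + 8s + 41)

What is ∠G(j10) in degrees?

At s = j10: numerator = 32 + j80, denominator = -59 + j80.
∠G = ∠num − ∠den = 68.199° − (126.41°) = -58.21°.

∠G(j10) ≈ -58.21°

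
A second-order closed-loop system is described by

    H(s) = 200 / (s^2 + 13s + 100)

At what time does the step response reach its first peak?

Comparing s^2 + 13s + 100 to s^2 + 2ζωₙs + ωₙ²: ωₙ = 10 rad/s and ζ = 13/(2·10) = 0.65.
ζωₙ = 13/2 = 6.5, so ω_d = ωₙ√(1−ζ²) = √(ωₙ² − (ζωₙ)²) = √(100 − 6.5²) = √57.75 ≈ 7.599 rad/s.
t_p = π/ω_d = π/7.599 ≈ 0.4134 s.

t_p ≈ 0.4134 s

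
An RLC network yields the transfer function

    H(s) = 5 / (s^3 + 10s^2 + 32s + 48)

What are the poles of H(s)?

The poles are the roots of the denominator s^3 + 10s^2 + 32s + 48 = 0.
Trying s = -6: the polynomial evaluates to 0, so (s + 6) is a factor.
Dividing out leaves s^2 + 4s + 8 = 0.
The quadratic formula then gives s = -2 ± 2j.

s = -2 ± 2j, -6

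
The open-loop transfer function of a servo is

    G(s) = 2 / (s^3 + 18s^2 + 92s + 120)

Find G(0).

Set s = 0: G(0) = (2) / (120) = 1/60.

G(0) = 1/60 ≈ 0.01667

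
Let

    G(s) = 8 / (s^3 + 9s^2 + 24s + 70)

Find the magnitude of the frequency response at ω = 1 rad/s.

Substitute s = j1: numerator = 8, denominator = 61 + j23.
|G(j1)| = |8| / |61 + j23| = 8 / 65.192 ≈ 0.1227.

|G(j1)| ≈ 0.1227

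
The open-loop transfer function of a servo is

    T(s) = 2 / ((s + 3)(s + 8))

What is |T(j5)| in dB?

|T(j5)|_dB ≈ -28.8 dB

Substitute s = j5: numerator = 2, denominator = -1 + j55.
|T(j5)| = |2| / |-1 + j55| = 2 / 55.009 ≈ 0.03636.
In decibels: 20·log₁₀(0.03636) ≈ -28.8 dB.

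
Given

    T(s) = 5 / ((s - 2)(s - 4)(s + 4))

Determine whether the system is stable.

The poles can be read from the denominator factors: s = 2, 4, -4.
Since the pole(s) at s = 2, 4 lie in the right half-plane, the system is unstable.

unstable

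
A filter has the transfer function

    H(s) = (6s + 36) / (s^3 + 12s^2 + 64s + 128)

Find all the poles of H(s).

s = -4 + 4j, -4 - 4j, -4

The poles are the roots of the denominator s^3 + 12s^2 + 64s + 128 = 0.
Trying s = -4: the polynomial evaluates to 0, so (s + 4) is a factor.
Dividing out leaves s^2 + 8s + 32 = 0.
The quadratic formula then gives s = -4 ± 4j.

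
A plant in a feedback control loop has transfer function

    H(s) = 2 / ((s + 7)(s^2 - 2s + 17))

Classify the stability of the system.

The poles can be read from the denominator factors: s = -7, 1 + 4j, 1 - 4j.
Since the pole(s) at s = 1 + 4j, 1 - 4j lie in the right half-plane, the system is unstable.

unstable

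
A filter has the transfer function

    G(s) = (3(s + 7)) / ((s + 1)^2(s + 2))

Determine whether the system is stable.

stable

The poles can be read from the denominator factors: s = -1, -1, -2.
Since all poles lie strictly in the left half-plane, the system is stable.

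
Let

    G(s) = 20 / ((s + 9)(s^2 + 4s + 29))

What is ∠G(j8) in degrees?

∠G(j8) ≈ -179.2°

At s = j8: numerator = 20, denominator = -571 + j8.
∠G = ∠num − ∠den = 0° − (179.20°) = -179.2°.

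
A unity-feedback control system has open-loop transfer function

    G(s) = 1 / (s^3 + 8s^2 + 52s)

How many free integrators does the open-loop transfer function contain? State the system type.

The denominator has 1 factor of s at the origin (free integrator), so this is a Type 1 system.

Type 1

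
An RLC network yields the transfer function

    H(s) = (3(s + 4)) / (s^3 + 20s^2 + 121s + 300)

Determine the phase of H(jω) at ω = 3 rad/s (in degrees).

∠H(j3) ≈ -33.48°

At s = j3: numerator = 12 + j9, denominator = 120 + j336.
∠H = ∠num − ∠den = 36.870° − (70.346°) = -33.48°.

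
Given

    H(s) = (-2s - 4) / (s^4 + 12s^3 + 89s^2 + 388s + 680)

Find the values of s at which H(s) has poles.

The poles are the roots of the denominator s^4 + 12s^3 + 89s^2 + 388s + 680 = 0.
No real roots exist; factor into two real quadratics: (s^2 + 8s + 17)(s^2 + 4s + 40) = 0.
Each quadratic gives a conjugate pair via the quadratic formula.

s = -4 + j, -4 - j, -2 + 6j, -2 - 6j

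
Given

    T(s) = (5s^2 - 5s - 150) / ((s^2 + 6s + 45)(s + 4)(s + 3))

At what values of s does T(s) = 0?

Set the numerator to zero: 5s^2 - 5s - 150 = 0, i.e. 5·(s^2 - s - 30) = 0.
Factoring: (s - 6)(s + 5) = 0.

s = 6, -5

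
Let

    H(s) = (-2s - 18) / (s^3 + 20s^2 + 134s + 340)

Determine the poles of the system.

The poles are the roots of the denominator s^3 + 20s^2 + 134s + 340 = 0.
Trying s = -10: the polynomial evaluates to 0, so (s + 10) is a factor.
Dividing out leaves s^2 + 10s + 34 = 0.
The quadratic formula then gives s = -5 ± 3j.

s = -5 ± 3j, -10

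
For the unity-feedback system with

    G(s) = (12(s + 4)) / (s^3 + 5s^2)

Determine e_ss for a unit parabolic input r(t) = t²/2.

e_ss = 0.1042

G(s) has 2 poles at the origin.
This is a Type 2 system. Ka = lim_{s→0} s^2·G(s) = 48/5.
e_ss = 1/Ka = 1/(48/5) = 5/48 ≈ 0.1042.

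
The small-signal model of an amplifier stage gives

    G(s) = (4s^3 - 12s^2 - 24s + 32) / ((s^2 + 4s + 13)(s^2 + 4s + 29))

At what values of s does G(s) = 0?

s = -2, 1, 4

Set the numerator to zero: 4s^3 - 12s^2 - 24s + 32 = 0, i.e. 4·(s^3 - 3s^2 - 6s + 8) = 0.
Factoring: (s + 2)(s - 1)(s - 4) = 0.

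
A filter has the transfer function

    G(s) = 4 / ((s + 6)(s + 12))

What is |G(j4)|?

|G(j4)| ≈ 0.04385

Substitute s = j4: numerator = 4, denominator = 56 + j72.
|G(j4)| = |4| / |56 + j72| = 4 / 91.214 ≈ 0.04385.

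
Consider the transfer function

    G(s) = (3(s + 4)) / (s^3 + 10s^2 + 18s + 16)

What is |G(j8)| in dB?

|G(j8)|_dB ≈ -28.6 dB

Substitute s = j8: numerator = 12 + j24, denominator = -624 - j368.
|G(j8)| = |12 + j24| / |-624 - j368| = 26.833 / 724.43 ≈ 0.03704.
In decibels: 20·log₁₀(0.03704) ≈ -28.6 dB.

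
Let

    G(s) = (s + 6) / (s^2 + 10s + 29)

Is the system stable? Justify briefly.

The denominator s^2 + 10s + 29 factors as (s^2 + 10s + 29), giving poles at s = -5 + 2j, -5 - 2j.
Since all poles lie strictly in the left half-plane, the system is stable.

stable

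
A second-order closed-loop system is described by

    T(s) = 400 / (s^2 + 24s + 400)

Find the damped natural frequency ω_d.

ω_d = 16 rad/s

Comparing s^2 + 24s + 400 to s^2 + 2ζωₙs + ωₙ²: ωₙ = 20 rad/s and ζ = 24/(2·20) = 0.6.
ζωₙ = 24/2 = 12, so ω_d = ωₙ√(1−ζ²) = √(ωₙ² − (ζωₙ)²) = √(400 − 12²) = √256 = 16 rad/s.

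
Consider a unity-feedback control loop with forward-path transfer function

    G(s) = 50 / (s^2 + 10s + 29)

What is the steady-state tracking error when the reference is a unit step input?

e_ss = 0.3671

G(s) has no poles at the origin.
This is a Type 0 system. Kp = lim_{s→0} G(s) = 50/29.
e_ss = 1/(1 + Kp) = 1/(1 + 50/29) = 29/79 ≈ 0.3671.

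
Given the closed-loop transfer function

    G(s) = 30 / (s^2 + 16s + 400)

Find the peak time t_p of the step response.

t_p ≈ 0.1714 s

Comparing s^2 + 16s + 400 to s^2 + 2ζωₙs + ωₙ²: ωₙ = 20 rad/s and ζ = 16/(2·20) = 0.4.
ζωₙ = 16/2 = 8, so ω_d = ωₙ√(1−ζ²) = √(ωₙ² − (ζωₙ)²) = √(400 − 8²) = √336 ≈ 18.33 rad/s.
t_p = π/ω_d = π/18.33 ≈ 0.1714 s.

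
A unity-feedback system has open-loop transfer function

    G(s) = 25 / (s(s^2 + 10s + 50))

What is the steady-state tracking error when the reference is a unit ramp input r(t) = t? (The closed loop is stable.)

G(s) has one pole at the origin.
This is a Type 1 system. Kv = lim_{s→0} s·G(s) = 25/50 = 1/2.
e_ss = 1/Kv = 1/(1/2) = 2.

e_ss = 2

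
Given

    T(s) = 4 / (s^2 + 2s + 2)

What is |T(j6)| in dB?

Substitute s = j6: numerator = 4, denominator = -34 + j12.
|T(j6)| = |4| / |-34 + j12| = 4 / 36.056 ≈ 0.1109.
In decibels: 20·log₁₀(0.1109) ≈ -19.1 dB.

|T(j6)|_dB ≈ -19.1 dB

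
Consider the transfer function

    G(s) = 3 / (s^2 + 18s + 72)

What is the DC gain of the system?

G(0) = 1/24 ≈ 0.04167

Set s = 0: G(0) = (3) / (72) = 1/24.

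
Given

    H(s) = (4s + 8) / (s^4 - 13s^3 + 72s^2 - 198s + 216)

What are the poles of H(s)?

The poles are the roots of the denominator s^4 - 13s^3 + 72s^2 - 198s + 216 = 0.
Trying s = 4: the polynomial evaluates to 0, so (s - 4) is a factor.
Dividing out leaves s^3 - 9s^2 + 36s - 54 = 0.
This factors further as (s^2 - 6s + 18)(s - 3) = 0.

s = 3 ± 3j, 4, 3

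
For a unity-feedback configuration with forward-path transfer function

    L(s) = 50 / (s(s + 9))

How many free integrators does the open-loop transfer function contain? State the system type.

The denominator has 1 factor of s at the origin (free integrator), so this is a Type 1 system.

Type 1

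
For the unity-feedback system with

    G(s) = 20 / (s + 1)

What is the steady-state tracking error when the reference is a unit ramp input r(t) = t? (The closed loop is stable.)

e_ss = ∞

G(s) has no poles at the origin.
This is a Type 0 system; Kv = lim_{s→0} s·G(s) = 0, so the steady-state error for a ramp input is infinite.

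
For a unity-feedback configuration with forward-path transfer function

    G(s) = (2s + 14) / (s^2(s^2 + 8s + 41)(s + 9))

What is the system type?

Type 2

The denominator has 2 factors of s at the origin (free integrators), so this is a Type 2 system.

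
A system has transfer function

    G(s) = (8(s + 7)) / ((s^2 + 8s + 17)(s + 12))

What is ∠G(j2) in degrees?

At s = j2: numerator = 56 + j16, denominator = 124 + j218.
∠G = ∠num − ∠den = 15.945° − (60.368°) = -44.42°.

∠G(j2) ≈ -44.42°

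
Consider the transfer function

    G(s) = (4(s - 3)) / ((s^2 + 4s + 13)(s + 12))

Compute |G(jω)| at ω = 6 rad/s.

|G(j6)| ≈ 0.06017

Substitute s = j6: numerator = -12 + j24, denominator = -420 + j150.
|G(j6)| = |-12 + j24| / |-420 + j150| = 26.833 / 445.98 ≈ 0.06017.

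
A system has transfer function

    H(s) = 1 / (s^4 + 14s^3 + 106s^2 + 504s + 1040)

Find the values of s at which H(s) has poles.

s = -5 + j, -5 - j, -2 + 6j, -2 - 6j

The poles are the roots of the denominator s^4 + 14s^3 + 106s^2 + 504s + 1040 = 0.
No real roots exist; factor into two real quadratics: (s^2 + 10s + 26)(s^2 + 4s + 40) = 0.
Each quadratic gives a conjugate pair via the quadratic formula.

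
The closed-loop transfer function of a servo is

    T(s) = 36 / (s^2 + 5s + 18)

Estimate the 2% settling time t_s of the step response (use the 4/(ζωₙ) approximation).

t_s ≈ 1.600 s

Comparing s^2 + 5s + 18 to s^2 + 2ζωₙs + ωₙ²: ωₙ = √18 ≈ 4.243 rad/s and ζ = 5/(2·√18) ≈ 0.5893.
ζωₙ = 5/2 = 2.5, so t_s ≈ 4/(ζωₙ) = 4/2.5 = 1.600 s.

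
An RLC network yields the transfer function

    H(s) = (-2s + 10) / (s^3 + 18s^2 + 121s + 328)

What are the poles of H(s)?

The poles are the roots of the denominator s^3 + 18s^2 + 121s + 328 = 0.
Trying s = -8: the polynomial evaluates to 0, so (s + 8) is a factor.
Dividing out leaves s^2 + 10s + 41 = 0.
The quadratic formula then gives s = -5 ± 4j.

s = -5 + 4j, -5 - 4j, -8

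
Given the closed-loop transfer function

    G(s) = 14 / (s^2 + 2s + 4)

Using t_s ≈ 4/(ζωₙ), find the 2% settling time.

Comparing s^2 + 2s + 4 to s^2 + 2ζωₙs + ωₙ²: ωₙ = 2 rad/s and ζ = 2/(2·2) = 0.5.
ζωₙ = 2/2 = 1, so t_s ≈ 4/(ζωₙ) = 4/1 = 4 s.

t_s ≈ 4 s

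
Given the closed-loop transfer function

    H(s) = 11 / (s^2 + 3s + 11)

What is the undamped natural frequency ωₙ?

ωₙ ≈ 3.317 rad/s

Compare the denominator to the standard form s^2 + 2ζωₙs + ωₙ².
ωₙ² = 11, so ωₙ = √11 ≈ 3.317 rad/s.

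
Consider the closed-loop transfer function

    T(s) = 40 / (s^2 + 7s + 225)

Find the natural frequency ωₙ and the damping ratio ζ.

ωₙ = 15 rad/s, ζ ≈ 0.2333

Compare the denominator to the standard form s^2 + 2ζωₙs + ωₙ².
ωₙ² = 225, so ωₙ = 15 rad/s.
2ζωₙ = 7, so ζ = 7/(2·15) ≈ 0.2333.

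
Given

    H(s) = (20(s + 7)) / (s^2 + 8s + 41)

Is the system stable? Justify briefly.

The poles can be read from the denominator factors: s = -4 ± 5j.
Since all poles lie strictly in the left half-plane, the system is stable.

stable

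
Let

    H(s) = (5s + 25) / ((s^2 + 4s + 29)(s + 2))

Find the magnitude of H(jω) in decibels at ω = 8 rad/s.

Substitute s = j8: numerator = 25 + j40, denominator = -326 - j216.
|H(j8)| = |25 + j40| / |-326 - j216| = 47.170 / 391.07 ≈ 0.1206.
In decibels: 20·log₁₀(0.1206) ≈ -18.4 dB.

|H(j8)|_dB ≈ -18.4 dB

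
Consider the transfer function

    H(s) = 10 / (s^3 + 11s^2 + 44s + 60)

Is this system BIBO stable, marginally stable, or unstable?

The denominator s^3 + 11s^2 + 44s + 60 factors as (s + 3)(s^2 + 8s + 20), giving poles at s = -3, -4 ± 2j.
Since all poles lie strictly in the left half-plane, the system is stable.

stable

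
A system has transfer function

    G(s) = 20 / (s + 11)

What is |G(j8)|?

Substitute s = j8: numerator = 20, denominator = 11 + j8.
|G(j8)| = |20| / |11 + j8| = 20 / 13.601 ≈ 1.470.

|G(j8)| ≈ 1.470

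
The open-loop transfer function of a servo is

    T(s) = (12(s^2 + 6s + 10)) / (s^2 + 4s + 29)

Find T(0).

T(0) = 120/29 ≈ 4.138

At s = 0 each factor (s + a) contributes a and each (s^2 + bs + c) contributes c.
T(0) = 12·(10) / ((29)) = 120/29 = 120/29.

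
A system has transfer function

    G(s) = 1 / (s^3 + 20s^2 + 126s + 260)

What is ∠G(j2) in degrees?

∠G(j2) ≈ -53.58°

At s = j2: numerator = 1, denominator = 180 + j244.
∠G = ∠num − ∠den = 0° − (53.584°) = -53.58°.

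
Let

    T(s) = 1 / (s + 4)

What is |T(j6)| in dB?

|T(j6)|_dB ≈ -17.2 dB

Substitute s = j6: numerator = 1, denominator = 4 + j6.
|T(j6)| = |1| / |4 + j6| = 1 / 7.2111 ≈ 0.1387.
In decibels: 20·log₁₀(0.1387) ≈ -17.2 dB.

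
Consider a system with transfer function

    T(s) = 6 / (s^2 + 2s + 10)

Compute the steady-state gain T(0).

T(0) = 3/5 ≈ 0.6000

Set s = 0: T(0) = (6) / (10) = 3/5.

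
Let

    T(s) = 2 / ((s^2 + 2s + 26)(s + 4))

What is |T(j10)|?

|T(j10)| ≈ 0.002422

Substitute s = j10: numerator = 2, denominator = -496 - j660.
|T(j10)| = |2| / |-496 - j660| = 2 / 825.60 ≈ 0.002422.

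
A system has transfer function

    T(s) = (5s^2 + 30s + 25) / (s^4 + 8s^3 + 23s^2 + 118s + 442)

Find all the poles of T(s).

The poles are the roots of the denominator s^4 + 8s^3 + 23s^2 + 118s + 442 = 0.
No real roots exist; factor into two real quadratics: (s^2 - 2s + 17)(s^2 + 10s + 26) = 0.
Each quadratic gives a conjugate pair via the quadratic formula.

s = 1 + 4j, 1 - 4j, -5 + j, -5 - j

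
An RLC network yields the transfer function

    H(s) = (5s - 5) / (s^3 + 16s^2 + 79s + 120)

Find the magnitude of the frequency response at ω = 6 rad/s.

Substitute s = j6: numerator = -5 + j30, denominator = -456 + j258.
|H(j6)| = |-5 + j30| / |-456 + j258| = 30.414 / 523.93 ≈ 0.05805.

|H(j6)| ≈ 0.05805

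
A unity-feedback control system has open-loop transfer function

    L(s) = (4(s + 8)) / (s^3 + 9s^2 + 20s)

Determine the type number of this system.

Type 1

The denominator has 1 factor of s at the origin (free integrator), so this is a Type 1 system.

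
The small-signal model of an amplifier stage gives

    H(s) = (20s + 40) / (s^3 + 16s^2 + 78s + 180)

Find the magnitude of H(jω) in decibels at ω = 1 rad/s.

Substitute s = j1: numerator = 40 + j20, denominator = 164 + j77.
|H(j1)| = |40 + j20| / |164 + j77| = 44.721 / 181.18 ≈ 0.2468.
In decibels: 20·log₁₀(0.2468) ≈ -12.2 dB.

|H(j1)|_dB ≈ -12.2 dB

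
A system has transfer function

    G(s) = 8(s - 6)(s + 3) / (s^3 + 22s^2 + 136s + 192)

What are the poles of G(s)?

s = -2, -12, -8

The poles are the roots of the denominator s^3 + 22s^2 + 136s + 192 = 0.
Trying s = -2: the polynomial evaluates to 0, so (s + 2) is a factor.
Dividing out leaves s^2 + 20s + 96 = 0.
Factoring the quadratic: (s + 12)(s + 8) = 0.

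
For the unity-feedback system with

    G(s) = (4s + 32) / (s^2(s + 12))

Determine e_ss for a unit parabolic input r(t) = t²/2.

G(s) has 2 poles at the origin.
This is a Type 2 system. Ka = lim_{s→0} s^2·G(s) = 32/12 = 8/3.
e_ss = 1/Ka = 1/(8/3) = 3/8 ≈ 0.3750.

e_ss = 0.3750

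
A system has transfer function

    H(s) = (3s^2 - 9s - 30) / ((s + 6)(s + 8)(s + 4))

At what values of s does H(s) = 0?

s = 5, -2

Set the numerator to zero: 3s^2 - 9s - 30 = 0, i.e. 3·(s^2 - 3s - 10) = 0.
Factoring: (s - 5)(s + 2) = 0.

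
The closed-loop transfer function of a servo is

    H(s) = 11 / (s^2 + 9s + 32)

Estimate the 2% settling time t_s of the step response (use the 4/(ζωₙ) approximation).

Comparing s^2 + 9s + 32 to s^2 + 2ζωₙs + ωₙ²: ωₙ = √32 ≈ 5.657 rad/s and ζ = 9/(2·√32) ≈ 0.7955.
ζωₙ = 9/2 = 4.5, so t_s ≈ 4/(ζωₙ) = 4/4.5 ≈ 0.8889 s.

t_s ≈ 0.8889 s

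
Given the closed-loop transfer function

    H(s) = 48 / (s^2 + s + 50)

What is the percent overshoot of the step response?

%OS ≈ 80.0%

Comparing s^2 + s + 50 to s^2 + 2ζωₙs + ωₙ²: ωₙ = √50 ≈ 7.071 rad/s and ζ = 1/(2·√50) ≈ 0.07071.
%OS = 100·exp(−πζ/√(1−ζ²)) = 100·exp(−π·0.07071/√(1−0.07071²)) ≈ 80.0%.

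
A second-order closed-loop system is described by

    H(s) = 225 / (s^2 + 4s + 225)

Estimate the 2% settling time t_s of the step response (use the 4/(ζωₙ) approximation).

t_s ≈ 2 s

Comparing s^2 + 4s + 225 to s^2 + 2ζωₙs + ωₙ²: ωₙ = 15 rad/s and ζ = 4/(2·15) ≈ 0.1333.
ζωₙ = 4/2 = 2, so t_s ≈ 4/(ζωₙ) = 4/2 = 2 s.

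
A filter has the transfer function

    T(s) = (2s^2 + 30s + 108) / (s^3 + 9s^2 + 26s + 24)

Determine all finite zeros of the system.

Set the numerator to zero: 2s^2 + 30s + 108 = 0, i.e. 2·(s^2 + 15s + 54) = 0.
Factoring: (s + 9)(s + 6) = 0.

s = -9, -6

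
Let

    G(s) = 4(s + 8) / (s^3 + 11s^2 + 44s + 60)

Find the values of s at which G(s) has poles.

The poles are the roots of the denominator s^3 + 11s^2 + 44s + 60 = 0.
Trying s = -3: the polynomial evaluates to 0, so (s + 3) is a factor.
Dividing out leaves s^2 + 8s + 20 = 0.
The quadratic formula then gives s = -4 ± 2j.

s = -4 + 2j, -4 - 2j, -3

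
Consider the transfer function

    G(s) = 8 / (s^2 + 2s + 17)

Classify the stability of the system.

stable

The poles can be read from the denominator factors: s = -1 ± 4j.
Since all poles lie strictly in the left half-plane, the system is stable.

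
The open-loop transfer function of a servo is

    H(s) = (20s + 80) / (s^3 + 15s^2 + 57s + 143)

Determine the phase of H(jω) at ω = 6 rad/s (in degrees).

∠H(j6) ≈ -106.1°

At s = j6: numerator = 80 + j120, denominator = -397 + j126.
∠H = ∠num − ∠den = 56.310° − (162.39°) = -106.1°.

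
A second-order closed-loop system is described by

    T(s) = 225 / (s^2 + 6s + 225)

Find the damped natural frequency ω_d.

Comparing s^2 + 6s + 225 to s^2 + 2ζωₙs + ωₙ²: ωₙ = 15 rad/s and ζ = 6/(2·15) = 0.2.
ζωₙ = 6/2 = 3, so ω_d = ωₙ√(1−ζ²) = √(ωₙ² − (ζωₙ)²) = √(225 − 3²) = √216 ≈ 14.70 rad/s.

ω_d ≈ 14.70 rad/s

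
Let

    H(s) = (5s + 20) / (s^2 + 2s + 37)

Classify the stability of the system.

The denominator s^2 + 2s + 37 factors as (s^2 + 2s + 37), giving poles at s = -1 + 6j, -1 - 6j.
Since all poles lie strictly in the left half-plane, the system is stable.

stable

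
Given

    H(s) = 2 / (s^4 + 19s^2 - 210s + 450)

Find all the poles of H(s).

s = 3 ± j, -3 ± 6j

The poles are the roots of the denominator s^4 + 19s^2 - 210s + 450 = 0.
No real roots exist; factor into two real quadratics: (s^2 - 6s + 10)(s^2 + 6s + 45) = 0.
Each quadratic gives a conjugate pair via the quadratic formula.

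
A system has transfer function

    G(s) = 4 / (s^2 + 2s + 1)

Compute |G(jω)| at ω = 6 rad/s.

Substitute s = j6: numerator = 4, denominator = -35 + j12.
|G(j6)| = |4| / |-35 + j12| = 4 / 37 ≈ 0.1081.

|G(j6)| ≈ 0.1081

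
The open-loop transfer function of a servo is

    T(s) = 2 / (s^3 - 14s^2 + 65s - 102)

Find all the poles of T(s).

The poles are the roots of the denominator s^3 - 14s^2 + 65s - 102 = 0.
Trying s = 6: the polynomial evaluates to 0, so (s - 6) is a factor.
Dividing out leaves s^2 - 8s + 17 = 0.
The quadratic formula then gives s = 4 ± 1j.

s = 4 ± j, 6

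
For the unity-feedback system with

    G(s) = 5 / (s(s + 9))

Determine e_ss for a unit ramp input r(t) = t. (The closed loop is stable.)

e_ss = 1.800

G(s) has one pole at the origin.
This is a Type 1 system. Kv = lim_{s→0} s·G(s) = 5/9.
e_ss = 1/Kv = 1/(5/9) = 9/5 ≈ 1.800.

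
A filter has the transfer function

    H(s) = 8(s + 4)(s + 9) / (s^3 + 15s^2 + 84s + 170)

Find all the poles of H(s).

The poles are the roots of the denominator s^3 + 15s^2 + 84s + 170 = 0.
Trying s = -5: the polynomial evaluates to 0, so (s + 5) is a factor.
Dividing out leaves s^2 + 10s + 34 = 0.
The quadratic formula then gives s = -5 ± 3j.

s = -5 + 3j, -5 - 3j, -5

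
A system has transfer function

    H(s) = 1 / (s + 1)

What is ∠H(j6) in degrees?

At s = j6: numerator = 1, denominator = 1 + j6.
∠H = ∠num − ∠den = 0° − (80.538°) = -80.54°.

∠H(j6) ≈ -80.54°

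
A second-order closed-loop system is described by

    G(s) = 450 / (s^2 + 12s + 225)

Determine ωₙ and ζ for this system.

Compare the denominator to the standard form s^2 + 2ζωₙs + ωₙ².
ωₙ² = 225, so ωₙ = 15 rad/s.
2ζωₙ = 12, so ζ = 12/(2·15) = 0.4.
With ζ = 0.4 the response is underdamped.

ωₙ = 15 rad/s, ζ = 0.4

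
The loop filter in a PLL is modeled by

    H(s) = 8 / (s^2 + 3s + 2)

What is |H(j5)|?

|H(j5)| ≈ 0.2913

Substitute s = j5: numerator = 8, denominator = -23 + j15.
|H(j5)| = |8| / |-23 + j15| = 8 / 27.459 ≈ 0.2913.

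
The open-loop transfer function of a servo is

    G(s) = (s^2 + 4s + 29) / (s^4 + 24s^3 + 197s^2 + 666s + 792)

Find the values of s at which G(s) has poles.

s = -3, -6, -4, -11

The poles are the roots of the denominator s^4 + 24s^3 + 197s^2 + 666s + 792 = 0.
Trying s = -3: the polynomial evaluates to 0, so (s + 3) is a factor.
Dividing out leaves s^3 + 21s^2 + 134s + 264 = 0.
This factors further as (s + 6)(s + 4)(s + 11) = 0.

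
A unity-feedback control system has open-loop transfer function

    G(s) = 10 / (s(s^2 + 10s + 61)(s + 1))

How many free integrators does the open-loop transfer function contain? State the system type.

The denominator has 1 factor of s at the origin (free integrator), so this is a Type 1 system.

Type 1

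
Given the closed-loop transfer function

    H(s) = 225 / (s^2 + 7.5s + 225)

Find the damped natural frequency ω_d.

Comparing s^2 + 7.5s + 225 to s^2 + 2ζωₙs + ωₙ²: ωₙ = 15 rad/s and ζ = 7.5/(2·15) = 0.25.
ζωₙ = 7.5/2 = 3.75, so ω_d = ωₙ√(1−ζ²) = √(ωₙ² − (ζωₙ)²) = √(225 − 3.75²) = √210.9375 ≈ 14.52 rad/s.

ω_d ≈ 14.52 rad/s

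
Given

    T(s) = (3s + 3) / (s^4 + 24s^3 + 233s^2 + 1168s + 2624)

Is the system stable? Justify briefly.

stable

The denominator s^4 + 24s^3 + 233s^2 + 1168s + 2624 factors as (s + 8)^2(s^2 + 8s + 41), giving poles at s = -8, -8, -4 + 5j, -4 - 5j.
Since all poles lie strictly in the left half-plane, the system is stable.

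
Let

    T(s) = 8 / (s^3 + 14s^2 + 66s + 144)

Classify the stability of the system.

The denominator s^3 + 14s^2 + 66s + 144 factors as (s^2 + 6s + 18)(s + 8), giving poles at s = -3 + 3j, -3 - 3j, -8.
Since all poles lie strictly in the left half-plane, the system is stable.

stable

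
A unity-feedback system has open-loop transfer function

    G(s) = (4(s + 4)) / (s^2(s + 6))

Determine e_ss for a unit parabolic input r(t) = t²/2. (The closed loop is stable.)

G(s) has 2 poles at the origin.
This is a Type 2 system. Ka = lim_{s→0} s^2·G(s) = 16/6 = 8/3.
e_ss = 1/Ka = 1/(8/3) = 3/8 ≈ 0.3750.

e_ss = 0.3750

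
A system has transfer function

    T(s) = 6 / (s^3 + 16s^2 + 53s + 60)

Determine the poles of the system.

s = -2 + j, -2 - j, -12

The poles are the roots of the denominator s^3 + 16s^2 + 53s + 60 = 0.
Trying s = -12: the polynomial evaluates to 0, so (s + 12) is a factor.
Dividing out leaves s^2 + 4s + 5 = 0.
The quadratic formula then gives s = -2 ± 1j.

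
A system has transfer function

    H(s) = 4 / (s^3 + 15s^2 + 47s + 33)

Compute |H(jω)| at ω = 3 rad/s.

|H(j3)| ≈ 0.02615

Substitute s = j3: numerator = 4, denominator = -102 + j114.
|H(j3)| = |4| / |-102 + j114| = 4 / 152.97 ≈ 0.02615.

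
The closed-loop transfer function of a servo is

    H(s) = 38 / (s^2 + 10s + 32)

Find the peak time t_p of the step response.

t_p ≈ 1.187 s

Comparing s^2 + 10s + 32 to s^2 + 2ζωₙs + ωₙ²: ωₙ = √32 ≈ 5.657 rad/s and ζ = 10/(2·√32) ≈ 0.8839.
ζωₙ = 10/2 = 5, so ω_d = ωₙ√(1−ζ²) = √(ωₙ² − (ζωₙ)²) = √(32 − 5²) = √7 ≈ 2.646 rad/s.
t_p = π/ω_d = π/2.646 ≈ 1.187 s.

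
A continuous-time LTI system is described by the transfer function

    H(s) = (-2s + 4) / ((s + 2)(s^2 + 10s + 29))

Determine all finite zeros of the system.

Set the numerator to zero: -2s + 4 = 0, i.e. -2·(s - 2) = 0.
So s = 2.

s = 2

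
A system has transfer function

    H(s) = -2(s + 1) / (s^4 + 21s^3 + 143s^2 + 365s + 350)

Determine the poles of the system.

The poles are the roots of the denominator s^4 + 21s^3 + 143s^2 + 365s + 350 = 0.
Trying s = -10: the polynomial evaluates to 0, so (s + 10) is a factor.
Dividing out leaves s^3 + 11s^2 + 33s + 35 = 0.
This factors further as (s^2 + 4s + 5)(s + 7) = 0.

s = -2 + j, -2 - j, -10, -7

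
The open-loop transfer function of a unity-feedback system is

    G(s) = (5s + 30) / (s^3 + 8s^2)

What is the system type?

Type 2

Factor s from the denominator: s^3 + 8s^2 = s^2·(s + 8).
There are 2 poles at the origin, so the system is Type 2.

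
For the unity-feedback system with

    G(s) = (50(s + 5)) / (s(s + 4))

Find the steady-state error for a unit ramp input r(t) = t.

e_ss = 0.01600

G(s) has one pole at the origin.
This is a Type 1 system. Kv = lim_{s→0} s·G(s) = 250/4 = 125/2.
e_ss = 1/Kv = 1/(125/2) = 2/125 ≈ 0.01600.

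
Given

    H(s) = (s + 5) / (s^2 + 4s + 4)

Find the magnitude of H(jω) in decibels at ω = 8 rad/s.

Substitute s = j8: numerator = 5 + j8, denominator = -60 + j32.
|H(j8)| = |5 + j8| / |-60 + j32| = 9.4340 / 68 ≈ 0.1387.
In decibels: 20·log₁₀(0.1387) ≈ -17.2 dB.

|H(j8)|_dB ≈ -17.2 dB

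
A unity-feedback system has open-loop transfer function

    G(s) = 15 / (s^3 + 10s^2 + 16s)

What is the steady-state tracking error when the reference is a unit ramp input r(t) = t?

G(s) has one pole at the origin.
This is a Type 1 system. Kv = lim_{s→0} s·G(s) = 15/16.
e_ss = 1/Kv = 1/(15/16) = 16/15 ≈ 1.067.

e_ss = 1.067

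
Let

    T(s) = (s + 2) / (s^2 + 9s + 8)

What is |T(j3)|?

Substitute s = j3: numerator = 2 + j3, denominator = -1 + j27.
|T(j3)| = |2 + j3| / |-1 + j27| = 3.6056 / 27.019 ≈ 0.1334.

|T(j3)| ≈ 0.1334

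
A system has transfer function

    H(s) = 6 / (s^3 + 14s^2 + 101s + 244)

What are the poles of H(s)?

The poles are the roots of the denominator s^3 + 14s^2 + 101s + 244 = 0.
Trying s = -4: the polynomial evaluates to 0, so (s + 4) is a factor.
Dividing out leaves s^2 + 10s + 61 = 0.
The quadratic formula then gives s = -5 ± 6j.

s = -5 ± 6j, -4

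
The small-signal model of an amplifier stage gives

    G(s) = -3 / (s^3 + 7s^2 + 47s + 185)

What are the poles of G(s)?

The poles are the roots of the denominator s^3 + 7s^2 + 47s + 185 = 0.
Trying s = -5: the polynomial evaluates to 0, so (s + 5) is a factor.
Dividing out leaves s^2 + 2s + 37 = 0.
The quadratic formula then gives s = -1 ± 6j.

s = -1 + 6j, -1 - 6j, -5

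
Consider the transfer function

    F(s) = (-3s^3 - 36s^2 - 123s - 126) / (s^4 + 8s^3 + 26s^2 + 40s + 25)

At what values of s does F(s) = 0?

Set the numerator to zero: -3s^3 - 36s^2 - 123s - 126 = 0, i.e. -3·(s^3 + 12s^2 + 41s + 42) = 0.
Factoring: (s + 2)(s + 7)(s + 3) = 0.

s = -2, -7, -3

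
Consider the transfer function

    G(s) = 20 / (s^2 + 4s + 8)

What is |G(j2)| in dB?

|G(j2)|_dB ≈ 6.99 dB

Substitute s = j2: numerator = 20, denominator = 4 + j8.
|G(j2)| = |20| / |4 + j8| = 20 / 8.9443 ≈ 2.236.
In decibels: 20·log₁₀(2.236) ≈ 6.99 dB.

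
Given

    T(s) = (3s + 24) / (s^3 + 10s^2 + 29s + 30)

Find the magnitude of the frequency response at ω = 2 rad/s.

Substitute s = j2: numerator = 24 + j6, denominator = -10 + j50.
|T(j2)| = |24 + j6| / |-10 + j50| = 24.739 / 50.990 ≈ 0.4852.

|T(j2)| ≈ 0.4852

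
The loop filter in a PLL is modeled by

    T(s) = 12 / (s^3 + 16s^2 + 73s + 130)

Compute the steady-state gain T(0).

T(0) = 6/65 ≈ 0.09231

Set s = 0: T(0) = (12) / (130) = 6/65.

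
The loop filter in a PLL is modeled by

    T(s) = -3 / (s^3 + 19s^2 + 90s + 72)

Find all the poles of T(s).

s = -6, -1, -12

The poles are the roots of the denominator s^3 + 19s^2 + 90s + 72 = 0.
Trying s = -6: the polynomial evaluates to 0, so (s + 6) is a factor.
Dividing out leaves s^2 + 13s + 12 = 0.
Factoring the quadratic: (s + 1)(s + 12) = 0.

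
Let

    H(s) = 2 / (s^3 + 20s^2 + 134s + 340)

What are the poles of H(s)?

s = -5 ± 3j, -10

The poles are the roots of the denominator s^3 + 20s^2 + 134s + 340 = 0.
Trying s = -10: the polynomial evaluates to 0, so (s + 10) is a factor.
Dividing out leaves s^2 + 10s + 34 = 0.
The quadratic formula then gives s = -5 ± 3j.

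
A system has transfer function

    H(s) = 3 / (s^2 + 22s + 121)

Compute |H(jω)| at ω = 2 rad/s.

Substitute s = j2: numerator = 3, denominator = 117 + j44.
|H(j2)| = |3| / |117 + j44| = 3 / 125 = 0.02400.

|H(j2)| = 0.02400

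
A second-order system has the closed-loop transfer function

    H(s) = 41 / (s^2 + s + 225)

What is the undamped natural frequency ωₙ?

Compare the denominator to the standard form s^2 + 2ζωₙs + ωₙ².
ωₙ² = 225, so ωₙ = 15 rad/s.

ωₙ = 15 rad/s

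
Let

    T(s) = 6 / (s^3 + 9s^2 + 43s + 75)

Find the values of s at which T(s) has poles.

The poles are the roots of the denominator s^3 + 9s^2 + 43s + 75 = 0.
Trying s = -3: the polynomial evaluates to 0, so (s + 3) is a factor.
Dividing out leaves s^2 + 6s + 25 = 0.
The quadratic formula then gives s = -3 ± 4j.

s = -3 + 4j, -3 - 4j, -3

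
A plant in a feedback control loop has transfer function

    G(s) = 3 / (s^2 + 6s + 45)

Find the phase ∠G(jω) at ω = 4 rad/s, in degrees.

∠G(j4) ≈ -39.61°

At s = j4: numerator = 3, denominator = 29 + j24.
∠G = ∠num − ∠den = 0° − (39.611°) = -39.61°.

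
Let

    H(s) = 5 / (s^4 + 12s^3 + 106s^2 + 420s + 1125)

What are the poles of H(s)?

The poles are the roots of the denominator s^4 + 12s^3 + 106s^2 + 420s + 1125 = 0.
No real roots exist; factor into two real quadratics: (s^2 + 6s + 25)(s^2 + 6s + 45) = 0.
Each quadratic gives a conjugate pair via the quadratic formula.

s = -3 ± 4j, -3 ± 6j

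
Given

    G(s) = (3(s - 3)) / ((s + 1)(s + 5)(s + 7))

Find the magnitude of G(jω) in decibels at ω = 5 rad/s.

|G(j5)|_dB ≈ -25.0 dB

Substitute s = j5: numerator = -9 + j15, denominator = -290 + j110.
|G(j5)| = |-9 + j15| / |-290 + j110| = 17.493 / 310.16 ≈ 0.05640.
In decibels: 20·log₁₀(0.05640) ≈ -25.0 dB.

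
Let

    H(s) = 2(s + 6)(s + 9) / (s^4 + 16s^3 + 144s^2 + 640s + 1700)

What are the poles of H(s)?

s = -3 ± 5j, -5 ± 5j

The poles are the roots of the denominator s^4 + 16s^3 + 144s^2 + 640s + 1700 = 0.
No real roots exist; factor into two real quadratics: (s^2 + 6s + 34)(s^2 + 10s + 50) = 0.
Each quadratic gives a conjugate pair via the quadratic formula.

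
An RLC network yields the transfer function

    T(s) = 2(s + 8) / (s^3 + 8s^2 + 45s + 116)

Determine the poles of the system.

The poles are the roots of the denominator s^3 + 8s^2 + 45s + 116 = 0.
Trying s = -4: the polynomial evaluates to 0, so (s + 4) is a factor.
Dividing out leaves s^2 + 4s + 29 = 0.
The quadratic formula then gives s = -2 ± 5j.

s = -4, -2 ± 5j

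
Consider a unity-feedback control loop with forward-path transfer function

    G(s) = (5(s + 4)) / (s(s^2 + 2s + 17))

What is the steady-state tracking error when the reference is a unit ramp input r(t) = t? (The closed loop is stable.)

G(s) has one pole at the origin.
This is a Type 1 system. Kv = lim_{s→0} s·G(s) = 20/17.
e_ss = 1/Kv = 1/(20/17) = 17/20 ≈ 0.8500.

e_ss = 0.8500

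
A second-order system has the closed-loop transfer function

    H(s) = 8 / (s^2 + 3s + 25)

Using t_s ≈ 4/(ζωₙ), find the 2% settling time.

Comparing s^2 + 3s + 25 to s^2 + 2ζωₙs + ωₙ²: ωₙ = 5 rad/s and ζ = 3/(2·5) = 0.3.
ζωₙ = 3/2 = 1.5, so t_s ≈ 4/(ζωₙ) = 4/1.5 ≈ 2.667 s.

t_s ≈ 2.667 s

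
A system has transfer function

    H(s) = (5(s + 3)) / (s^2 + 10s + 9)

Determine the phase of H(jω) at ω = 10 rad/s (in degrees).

At s = j10: numerator = 15 + j50, denominator = -91 + j100.
∠H = ∠num − ∠den = 73.301° − (132.30°) = -59.00°.

∠H(j10) ≈ -59.00°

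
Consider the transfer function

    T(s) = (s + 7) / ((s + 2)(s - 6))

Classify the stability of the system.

The poles can be read from the denominator factors: s = -2, 6.
Since the pole(s) at s = 6 lie in the right half-plane, the system is unstable.

unstable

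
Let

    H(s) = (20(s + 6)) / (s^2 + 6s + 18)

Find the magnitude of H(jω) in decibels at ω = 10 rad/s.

Substitute s = j10: numerator = 120 + j200, denominator = -82 + j60.
|H(j10)| = |120 + j200| / |-82 + j60| = 233.24 / 101.61 ≈ 2.295.
In decibels: 20·log₁₀(2.295) ≈ 7.22 dB.

|H(j10)|_dB ≈ 7.22 dB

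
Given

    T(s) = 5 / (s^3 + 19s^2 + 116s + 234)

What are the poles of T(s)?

The poles are the roots of the denominator s^3 + 19s^2 + 116s + 234 = 0.
Trying s = -9: the polynomial evaluates to 0, so (s + 9) is a factor.
Dividing out leaves s^2 + 10s + 26 = 0.
The quadratic formula then gives s = -5 ± 1j.

s = -5 ± j, -9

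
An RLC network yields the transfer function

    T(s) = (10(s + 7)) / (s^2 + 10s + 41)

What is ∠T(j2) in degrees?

At s = j2: numerator = 70 + j20, denominator = 37 + j20.
∠T = ∠num − ∠den = 15.945° − (28.393°) = -12.45°.

∠T(j2) ≈ -12.45°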